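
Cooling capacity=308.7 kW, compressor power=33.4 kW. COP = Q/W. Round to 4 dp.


COP = 308.7 / 33.4 = 9.2425

9.2425


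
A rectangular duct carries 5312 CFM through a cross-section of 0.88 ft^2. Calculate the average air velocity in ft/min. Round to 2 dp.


V = 5312 / 0.88 = 6036.36 ft/min

6036.36 ft/min


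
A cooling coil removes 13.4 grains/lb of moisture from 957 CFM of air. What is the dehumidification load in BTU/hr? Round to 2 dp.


Q = 0.68 * 957 * 13.4 = 8720.18 BTU/hr

8720.18 BTU/hr


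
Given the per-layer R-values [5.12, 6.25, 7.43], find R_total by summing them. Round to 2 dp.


R_total = 5.12 + 6.25 + 7.43 = 18.80

18.80


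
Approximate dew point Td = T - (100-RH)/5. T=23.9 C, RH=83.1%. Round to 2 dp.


Td = 23.9 - (100-83.1)/5 = 20.52 C

20.52 C


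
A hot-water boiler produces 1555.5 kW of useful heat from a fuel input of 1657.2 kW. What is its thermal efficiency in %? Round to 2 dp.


eta = (1555.5/1657.2)*100 = 93.86 %

93.86 %


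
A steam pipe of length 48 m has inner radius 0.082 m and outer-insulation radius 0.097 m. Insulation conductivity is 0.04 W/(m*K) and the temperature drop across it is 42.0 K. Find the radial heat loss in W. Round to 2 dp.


Q = 2*pi*0.04*48*42.0/ln(0.097/0.082) = 3016.08 W

3016.08 W


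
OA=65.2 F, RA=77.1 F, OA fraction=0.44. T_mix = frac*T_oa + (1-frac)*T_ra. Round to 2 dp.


T_mix = 0.44*65.2 + 0.56*77.1 = 71.86 F

71.86 F


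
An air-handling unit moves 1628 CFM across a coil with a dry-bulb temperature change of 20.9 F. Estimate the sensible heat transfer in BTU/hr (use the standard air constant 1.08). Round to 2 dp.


Q = 1.08 * 1628 * 20.9 = 36747.22 BTU/hr

36747.22 BTU/hr


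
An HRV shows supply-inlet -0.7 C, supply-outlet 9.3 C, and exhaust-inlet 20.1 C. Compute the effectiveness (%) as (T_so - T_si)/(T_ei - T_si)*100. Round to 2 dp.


eff = (9.3-(-0.7))/(20.1-(-0.7))*100 = 48.08 %

48.08 %


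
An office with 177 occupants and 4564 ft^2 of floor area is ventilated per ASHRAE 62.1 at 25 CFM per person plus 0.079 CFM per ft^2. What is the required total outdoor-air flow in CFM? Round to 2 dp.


Total = 177*25 + 4564*0.079 = 4785.56 CFM

4785.56 CFM


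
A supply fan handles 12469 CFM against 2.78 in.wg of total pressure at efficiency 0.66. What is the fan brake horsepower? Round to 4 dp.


BHP = 12469 * 2.78 / (6356 * 0.66) = 8.2632 hp

8.2632 hp


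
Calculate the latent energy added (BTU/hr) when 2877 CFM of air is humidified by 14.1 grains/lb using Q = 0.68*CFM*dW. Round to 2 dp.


Q = 0.68 * 2877 * 14.1 = 27584.68 BTU/hr

27584.68 BTU/hr


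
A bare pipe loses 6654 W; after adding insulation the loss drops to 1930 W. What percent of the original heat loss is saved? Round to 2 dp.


Savings = ((6654-1930)/6654)*100 = 70.99 %

70.99 %


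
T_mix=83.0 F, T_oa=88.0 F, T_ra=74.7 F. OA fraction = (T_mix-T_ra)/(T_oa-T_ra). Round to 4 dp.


frac = (83.0 - 74.7) / (88.0 - 74.7) = 0.6241

0.6241


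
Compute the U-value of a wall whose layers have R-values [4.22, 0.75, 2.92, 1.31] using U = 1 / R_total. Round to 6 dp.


R_total = 4.22 + 0.75 + 2.92 + 1.31 = 9.20
U = 1/9.20 = 0.108696

0.108696


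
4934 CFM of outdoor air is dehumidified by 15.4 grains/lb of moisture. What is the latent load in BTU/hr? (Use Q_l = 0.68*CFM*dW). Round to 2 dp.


Q = 0.68 * 4934 * 15.4 = 51668.85 BTU/hr

51668.85 BTU/hr


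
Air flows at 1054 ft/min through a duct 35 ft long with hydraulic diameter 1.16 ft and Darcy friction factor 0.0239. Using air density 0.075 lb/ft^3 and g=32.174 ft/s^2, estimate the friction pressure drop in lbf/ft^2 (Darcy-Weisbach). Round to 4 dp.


v_fps = 1054/60 = 17.5667 ft/s
dp = 0.0239*(35/1.16)*0.075*17.5667^2/(2*32.174) = 0.2594 lbf/ft^2

0.2594 lbf/ft^2


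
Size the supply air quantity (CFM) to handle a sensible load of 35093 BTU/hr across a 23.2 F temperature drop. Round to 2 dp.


CFM = 35093 / (1.08 * 23.2) = 1400.58

1400.58 CFM


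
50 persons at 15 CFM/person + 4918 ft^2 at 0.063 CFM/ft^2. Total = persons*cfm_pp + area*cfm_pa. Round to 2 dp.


Total = 50*15 + 4918*0.063 = 1059.83 CFM

1059.83 CFM


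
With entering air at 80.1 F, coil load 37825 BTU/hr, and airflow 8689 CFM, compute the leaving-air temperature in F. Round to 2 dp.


dT = 37825/(1.08*8689) = 4.0307
T_leave = 80.1 - 4.0307 = 76.07 F

76.07 F


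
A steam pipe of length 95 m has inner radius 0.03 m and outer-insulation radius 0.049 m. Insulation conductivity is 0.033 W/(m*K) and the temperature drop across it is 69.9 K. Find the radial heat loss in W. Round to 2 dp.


Q = 2*pi*0.033*95*69.9/ln(0.049/0.03) = 2806.38 W

2806.38 W


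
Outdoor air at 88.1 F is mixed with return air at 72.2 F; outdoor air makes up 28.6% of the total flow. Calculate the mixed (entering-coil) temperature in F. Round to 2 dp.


T_mix = 72.2 + (28.6/100)*(88.1-72.2) = 76.75 F

76.75 F


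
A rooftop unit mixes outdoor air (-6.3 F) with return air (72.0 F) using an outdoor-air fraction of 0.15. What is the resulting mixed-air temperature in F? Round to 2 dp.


T_mix = 0.15*(-6.3) + 0.85*72.0 = 60.26 F

60.26 F


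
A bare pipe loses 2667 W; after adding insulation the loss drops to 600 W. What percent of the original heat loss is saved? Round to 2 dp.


Savings = ((2667-600)/2667)*100 = 77.50 %

77.50 %


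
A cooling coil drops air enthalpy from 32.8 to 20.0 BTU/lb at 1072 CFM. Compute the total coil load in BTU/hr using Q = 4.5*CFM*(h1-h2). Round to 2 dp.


Q = 4.5 * 1072 * (32.8 - 20.0) = 61747.20 BTU/hr

61747.20 BTU/hr


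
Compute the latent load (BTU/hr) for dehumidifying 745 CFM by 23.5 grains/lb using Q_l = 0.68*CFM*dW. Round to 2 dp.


Q = 0.68 * 745 * 23.5 = 11905.10 BTU/hr

11905.10 BTU/hr


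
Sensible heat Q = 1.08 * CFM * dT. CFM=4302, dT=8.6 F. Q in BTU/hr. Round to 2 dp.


Q = 1.08 * 4302 * 8.6 = 39956.98 BTU/hr

39956.98 BTU/hr


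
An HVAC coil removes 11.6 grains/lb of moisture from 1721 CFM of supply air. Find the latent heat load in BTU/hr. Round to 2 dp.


Q = 0.68 * 1721 * 11.6 = 13575.25 BTU/hr

13575.25 BTU/hr


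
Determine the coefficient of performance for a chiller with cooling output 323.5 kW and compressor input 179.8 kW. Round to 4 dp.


COP = 323.5 / 179.8 = 1.7992

1.7992


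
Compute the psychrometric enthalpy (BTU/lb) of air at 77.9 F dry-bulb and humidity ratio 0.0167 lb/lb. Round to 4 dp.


h = 0.24*77.9 + 0.0167*(1061+0.444*77.9) = 36.9923 BTU/lb

36.9923 BTU/lb


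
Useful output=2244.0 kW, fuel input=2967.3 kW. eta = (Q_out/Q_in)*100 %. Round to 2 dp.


eta = (2244.0/2967.3)*100 = 75.62 %

75.62 %


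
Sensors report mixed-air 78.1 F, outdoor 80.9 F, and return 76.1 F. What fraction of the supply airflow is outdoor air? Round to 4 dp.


frac = (78.1 - 76.1) / (80.9 - 76.1) = 0.4167

0.4167


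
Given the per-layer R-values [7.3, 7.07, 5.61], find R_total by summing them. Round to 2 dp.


R_total = 7.3 + 7.07 + 5.61 = 19.98

19.98


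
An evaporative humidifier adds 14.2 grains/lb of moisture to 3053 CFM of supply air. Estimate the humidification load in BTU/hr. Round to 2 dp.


Q = 0.68 * 3053 * 14.2 = 29479.77 BTU/hr

29479.77 BTU/hr


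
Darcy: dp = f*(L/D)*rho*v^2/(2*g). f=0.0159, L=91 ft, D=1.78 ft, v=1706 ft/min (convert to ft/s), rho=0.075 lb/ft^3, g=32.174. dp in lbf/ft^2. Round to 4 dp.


v_fps = 1706/60 = 28.4333 ft/s
dp = 0.0159*(91/1.78)*0.075*28.4333^2/(2*32.174) = 0.7659 lbf/ft^2

0.7659 lbf/ft^2


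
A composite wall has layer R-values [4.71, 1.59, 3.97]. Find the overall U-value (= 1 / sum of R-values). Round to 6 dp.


R_total = 4.71 + 1.59 + 3.97 = 10.27
U = 1/10.27 = 0.097371

0.097371


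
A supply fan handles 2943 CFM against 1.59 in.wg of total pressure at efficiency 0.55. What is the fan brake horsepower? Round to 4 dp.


BHP = 2943 * 1.59 / (6356 * 0.55) = 1.3386 hp

1.3386 hp


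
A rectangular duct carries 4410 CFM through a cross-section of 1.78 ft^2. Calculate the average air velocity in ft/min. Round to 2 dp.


V = 4410 / 1.78 = 2477.53 ft/min

2477.53 ft/min


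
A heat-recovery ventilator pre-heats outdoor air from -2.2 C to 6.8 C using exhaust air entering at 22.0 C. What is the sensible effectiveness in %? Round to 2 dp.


eff = (6.8-(-2.2))/(22.0-(-2.2))*100 = 37.19 %

37.19 %


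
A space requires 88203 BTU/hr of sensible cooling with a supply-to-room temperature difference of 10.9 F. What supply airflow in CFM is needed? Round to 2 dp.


CFM = 88203 / (1.08 * 10.9) = 7492.61

7492.61 CFM


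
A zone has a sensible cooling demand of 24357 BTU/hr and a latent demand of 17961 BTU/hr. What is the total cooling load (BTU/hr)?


Qt = 24357 + 17961 = 42318 BTU/hr

42318 BTU/hr


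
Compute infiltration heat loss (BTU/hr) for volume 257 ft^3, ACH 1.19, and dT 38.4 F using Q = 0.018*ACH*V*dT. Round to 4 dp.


Q = 0.018 * 1.19 * 257 * 38.4 = 211.3897 BTU/hr

211.3897 BTU/hr


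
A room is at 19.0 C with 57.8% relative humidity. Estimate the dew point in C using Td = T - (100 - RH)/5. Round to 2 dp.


Td = 19.0 - (100-57.8)/5 = 10.56 C

10.56 C


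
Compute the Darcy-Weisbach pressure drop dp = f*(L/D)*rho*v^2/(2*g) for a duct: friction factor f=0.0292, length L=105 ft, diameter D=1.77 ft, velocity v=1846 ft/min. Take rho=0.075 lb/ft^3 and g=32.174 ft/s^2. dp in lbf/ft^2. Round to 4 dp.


v_fps = 1846/60 = 30.7667 ft/s
dp = 0.0292*(105/1.77)*0.075*30.7667^2/(2*32.174) = 1.9111 lbf/ft^2

1.9111 lbf/ft^2


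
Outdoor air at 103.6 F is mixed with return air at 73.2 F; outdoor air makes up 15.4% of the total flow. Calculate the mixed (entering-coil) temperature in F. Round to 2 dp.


T_mix = 73.2 + (15.4/100)*(103.6-73.2) = 77.88 F

77.88 F


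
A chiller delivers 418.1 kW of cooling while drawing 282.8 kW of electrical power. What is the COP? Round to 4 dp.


COP = 418.1 / 282.8 = 1.4784

1.4784


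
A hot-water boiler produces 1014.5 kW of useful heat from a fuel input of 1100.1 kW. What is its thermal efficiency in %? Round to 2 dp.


eta = (1014.5/1100.1)*100 = 92.22 %

92.22 %


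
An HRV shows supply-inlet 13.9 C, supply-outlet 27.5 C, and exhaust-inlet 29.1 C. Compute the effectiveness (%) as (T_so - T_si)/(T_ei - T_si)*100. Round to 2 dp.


eff = (27.5-13.9)/(29.1-13.9)*100 = 89.47 %

89.47 %


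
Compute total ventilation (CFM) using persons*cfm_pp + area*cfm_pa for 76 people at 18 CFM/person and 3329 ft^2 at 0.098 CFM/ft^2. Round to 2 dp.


Total = 76*18 + 3329*0.098 = 1694.24 CFM

1694.24 CFM


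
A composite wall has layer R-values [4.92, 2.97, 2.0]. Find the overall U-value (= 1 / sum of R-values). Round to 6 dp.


R_total = 4.92 + 2.97 + 2.0 = 9.89
U = 1/9.89 = 0.101112

0.101112


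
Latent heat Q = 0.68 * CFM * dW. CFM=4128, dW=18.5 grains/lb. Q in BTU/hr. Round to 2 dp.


Q = 0.68 * 4128 * 18.5 = 51930.24 BTU/hr

51930.24 BTU/hr


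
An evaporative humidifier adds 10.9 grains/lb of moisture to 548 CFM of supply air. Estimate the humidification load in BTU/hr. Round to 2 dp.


Q = 0.68 * 548 * 10.9 = 4061.78 BTU/hr

4061.78 BTU/hr


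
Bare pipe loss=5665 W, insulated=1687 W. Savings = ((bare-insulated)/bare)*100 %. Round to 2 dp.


Savings = ((5665-1687)/5665)*100 = 70.22 %

70.22 %


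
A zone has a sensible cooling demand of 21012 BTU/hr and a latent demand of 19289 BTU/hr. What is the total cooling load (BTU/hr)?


Qt = 21012 + 19289 = 40301 BTU/hr

40301 BTU/hr


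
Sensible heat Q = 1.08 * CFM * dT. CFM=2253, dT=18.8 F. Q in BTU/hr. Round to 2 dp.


Q = 1.08 * 2253 * 18.8 = 45744.91 BTU/hr

45744.91 BTU/hr


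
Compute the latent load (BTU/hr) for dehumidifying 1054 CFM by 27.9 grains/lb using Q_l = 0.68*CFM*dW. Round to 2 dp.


Q = 0.68 * 1054 * 27.9 = 19996.49 BTU/hr

19996.49 BTU/hr


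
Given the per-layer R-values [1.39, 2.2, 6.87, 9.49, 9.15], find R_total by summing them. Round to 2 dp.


R_total = 1.39 + 2.2 + 6.87 + 9.49 + 9.15 = 29.10

29.10


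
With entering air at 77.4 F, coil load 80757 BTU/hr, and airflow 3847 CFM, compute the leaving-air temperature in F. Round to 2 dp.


dT = 80757/(1.08*3847) = 19.4372
T_leave = 77.4 - 19.4372 = 57.96 F

57.96 F


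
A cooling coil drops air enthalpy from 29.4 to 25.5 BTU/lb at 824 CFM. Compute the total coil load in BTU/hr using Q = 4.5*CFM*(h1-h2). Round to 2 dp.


Q = 4.5 * 824 * (29.4 - 25.5) = 14461.20 BTU/hr

14461.20 BTU/hr


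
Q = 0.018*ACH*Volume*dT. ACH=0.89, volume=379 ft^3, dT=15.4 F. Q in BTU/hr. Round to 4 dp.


Q = 0.018 * 0.89 * 379 * 15.4 = 93.5023 BTU/hr

93.5023 BTU/hr


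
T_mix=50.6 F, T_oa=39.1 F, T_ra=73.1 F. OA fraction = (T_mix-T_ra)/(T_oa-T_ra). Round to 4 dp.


frac = (50.6 - 73.1) / (39.1 - 73.1) = 0.6618

0.6618


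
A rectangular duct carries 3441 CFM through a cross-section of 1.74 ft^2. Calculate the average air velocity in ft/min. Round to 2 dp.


V = 3441 / 1.74 = 1977.59 ft/min

1977.59 ft/min


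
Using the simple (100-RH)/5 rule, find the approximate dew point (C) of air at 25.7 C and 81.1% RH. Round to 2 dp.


Td = 25.7 - (100-81.1)/5 = 21.92 C

21.92 C


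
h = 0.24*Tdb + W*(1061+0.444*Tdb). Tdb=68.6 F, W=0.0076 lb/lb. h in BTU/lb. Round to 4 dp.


h = 0.24*68.6 + 0.0076*(1061+0.444*68.6) = 24.7591 BTU/lb

24.7591 BTU/lb


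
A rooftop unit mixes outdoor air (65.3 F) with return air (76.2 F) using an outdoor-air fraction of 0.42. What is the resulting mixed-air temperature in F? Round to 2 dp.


T_mix = 0.42*65.3 + 0.58*76.2 = 71.62 F

71.62 F


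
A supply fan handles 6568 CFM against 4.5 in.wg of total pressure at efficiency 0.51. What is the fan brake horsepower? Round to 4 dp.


BHP = 6568 * 4.5 / (6356 * 0.51) = 9.1178 hp

9.1178 hp


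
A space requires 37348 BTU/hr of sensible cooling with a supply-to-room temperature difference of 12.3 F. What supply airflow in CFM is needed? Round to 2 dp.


CFM = 37348 / (1.08 * 12.3) = 2811.50

2811.50 CFM


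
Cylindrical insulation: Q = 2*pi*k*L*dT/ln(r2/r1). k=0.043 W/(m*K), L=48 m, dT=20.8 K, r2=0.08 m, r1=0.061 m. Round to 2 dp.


Q = 2*pi*0.043*48*20.8/ln(0.08/0.061) = 994.81 W

994.81 W


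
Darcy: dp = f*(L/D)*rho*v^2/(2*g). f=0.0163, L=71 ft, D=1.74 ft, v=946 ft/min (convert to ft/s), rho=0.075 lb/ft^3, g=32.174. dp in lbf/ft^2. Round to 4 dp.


v_fps = 946/60 = 15.7667 ft/s
dp = 0.0163*(71/1.74)*0.075*15.7667^2/(2*32.174) = 0.1927 lbf/ft^2

0.1927 lbf/ft^2


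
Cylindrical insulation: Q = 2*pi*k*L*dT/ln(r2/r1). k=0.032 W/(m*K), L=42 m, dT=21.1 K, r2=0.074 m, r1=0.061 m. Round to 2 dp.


Q = 2*pi*0.032*42*21.1/ln(0.074/0.061) = 922.30 W

922.30 W


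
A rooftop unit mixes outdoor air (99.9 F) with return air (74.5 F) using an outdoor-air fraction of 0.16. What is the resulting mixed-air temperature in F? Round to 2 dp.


T_mix = 0.16*99.9 + 0.84*74.5 = 78.56 F

78.56 F


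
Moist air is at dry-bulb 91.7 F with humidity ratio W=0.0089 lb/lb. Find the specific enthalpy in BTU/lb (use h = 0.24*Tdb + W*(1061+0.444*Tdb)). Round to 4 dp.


h = 0.24*91.7 + 0.0089*(1061+0.444*91.7) = 31.8133 BTU/lb

31.8133 BTU/lb


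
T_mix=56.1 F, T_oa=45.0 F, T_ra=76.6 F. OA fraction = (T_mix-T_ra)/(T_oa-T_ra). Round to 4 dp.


frac = (56.1 - 76.6) / (45.0 - 76.6) = 0.6487

0.6487


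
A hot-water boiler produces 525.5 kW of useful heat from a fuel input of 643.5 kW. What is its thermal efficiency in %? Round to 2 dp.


eta = (525.5/643.5)*100 = 81.66 %

81.66 %


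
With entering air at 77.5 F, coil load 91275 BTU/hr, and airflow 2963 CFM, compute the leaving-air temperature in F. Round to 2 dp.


dT = 91275/(1.08*2963) = 28.5231
T_leave = 77.5 - 28.5231 = 48.98 F

48.98 F


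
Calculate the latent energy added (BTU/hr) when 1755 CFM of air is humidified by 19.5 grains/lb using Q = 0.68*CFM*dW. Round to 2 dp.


Q = 0.68 * 1755 * 19.5 = 23271.30 BTU/hr

23271.30 BTU/hr


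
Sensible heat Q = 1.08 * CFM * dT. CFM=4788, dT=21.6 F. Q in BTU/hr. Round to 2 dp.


Q = 1.08 * 4788 * 21.6 = 111694.46 BTU/hr

111694.46 BTU/hr


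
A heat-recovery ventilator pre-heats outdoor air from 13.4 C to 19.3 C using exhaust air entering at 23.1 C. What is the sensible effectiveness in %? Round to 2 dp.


eff = (19.3-13.4)/(23.1-13.4)*100 = 60.82 %

60.82 %


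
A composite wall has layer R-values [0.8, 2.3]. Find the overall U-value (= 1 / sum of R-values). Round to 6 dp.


R_total = 0.8 + 2.3 = 3.10
U = 1/3.10 = 0.322581

0.322581


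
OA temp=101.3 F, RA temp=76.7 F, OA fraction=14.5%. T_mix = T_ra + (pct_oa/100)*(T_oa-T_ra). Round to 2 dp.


T_mix = 76.7 + (14.5/100)*(101.3-76.7) = 80.27 F

80.27 F


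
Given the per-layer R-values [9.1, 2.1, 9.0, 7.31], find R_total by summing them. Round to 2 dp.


R_total = 9.1 + 2.1 + 9.0 + 7.31 = 27.51

27.51


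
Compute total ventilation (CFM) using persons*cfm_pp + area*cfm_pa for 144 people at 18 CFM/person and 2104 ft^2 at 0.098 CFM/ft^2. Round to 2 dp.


Total = 144*18 + 2104*0.098 = 2798.19 CFM

2798.19 CFM


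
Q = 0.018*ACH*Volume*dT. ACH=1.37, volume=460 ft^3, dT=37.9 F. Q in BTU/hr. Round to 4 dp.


Q = 0.018 * 1.37 * 460 * 37.9 = 429.9224 BTU/hr

429.9224 BTU/hr


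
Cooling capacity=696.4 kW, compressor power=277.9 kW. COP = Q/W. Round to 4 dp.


COP = 696.4 / 277.9 = 2.5059

2.5059


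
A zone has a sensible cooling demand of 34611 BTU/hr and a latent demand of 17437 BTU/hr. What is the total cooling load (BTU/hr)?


Qt = 34611 + 17437 = 52048 BTU/hr

52048 BTU/hr


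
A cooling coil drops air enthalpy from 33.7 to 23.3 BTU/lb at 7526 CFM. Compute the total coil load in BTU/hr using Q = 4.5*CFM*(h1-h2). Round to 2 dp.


Q = 4.5 * 7526 * (33.7 - 23.3) = 352216.80 BTU/hr

352216.80 BTU/hr


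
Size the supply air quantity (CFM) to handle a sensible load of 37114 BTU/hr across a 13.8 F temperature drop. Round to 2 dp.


CFM = 37114 / (1.08 * 13.8) = 2490.20

2490.20 CFM


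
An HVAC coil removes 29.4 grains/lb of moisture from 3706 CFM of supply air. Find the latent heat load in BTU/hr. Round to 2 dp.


Q = 0.68 * 3706 * 29.4 = 74090.35 BTU/hr

74090.35 BTU/hr


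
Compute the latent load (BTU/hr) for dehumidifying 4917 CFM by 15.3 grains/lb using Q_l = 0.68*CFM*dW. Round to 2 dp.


Q = 0.68 * 4917 * 15.3 = 51156.47 BTU/hr

51156.47 BTU/hr


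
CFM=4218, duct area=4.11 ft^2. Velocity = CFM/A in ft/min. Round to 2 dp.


V = 4218 / 4.11 = 1026.28 ft/min

1026.28 ft/min


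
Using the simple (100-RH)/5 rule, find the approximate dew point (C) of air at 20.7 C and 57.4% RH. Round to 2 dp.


Td = 20.7 - (100-57.4)/5 = 12.18 C

12.18 C


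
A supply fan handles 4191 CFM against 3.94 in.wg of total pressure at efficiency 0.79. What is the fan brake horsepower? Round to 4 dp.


BHP = 4191 * 3.94 / (6356 * 0.79) = 3.2885 hp

3.2885 hp


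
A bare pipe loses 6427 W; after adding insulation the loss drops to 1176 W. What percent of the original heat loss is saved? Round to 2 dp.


Savings = ((6427-1176)/6427)*100 = 81.70 %

81.70 %


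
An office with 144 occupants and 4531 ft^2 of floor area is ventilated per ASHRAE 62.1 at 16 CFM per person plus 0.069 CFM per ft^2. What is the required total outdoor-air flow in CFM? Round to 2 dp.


Total = 144*16 + 4531*0.069 = 2616.64 CFM

2616.64 CFM


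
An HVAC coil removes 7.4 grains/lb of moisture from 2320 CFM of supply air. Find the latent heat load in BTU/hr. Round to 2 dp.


Q = 0.68 * 2320 * 7.4 = 11674.24 BTU/hr

11674.24 BTU/hr


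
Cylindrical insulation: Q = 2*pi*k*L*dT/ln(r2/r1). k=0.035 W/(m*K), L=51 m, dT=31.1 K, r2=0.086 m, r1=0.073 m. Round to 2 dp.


Q = 2*pi*0.035*51*31.1/ln(0.086/0.073) = 2128.29 W

2128.29 W


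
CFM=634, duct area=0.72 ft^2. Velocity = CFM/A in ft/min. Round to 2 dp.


V = 634 / 0.72 = 880.56 ft/min

880.56 ft/min


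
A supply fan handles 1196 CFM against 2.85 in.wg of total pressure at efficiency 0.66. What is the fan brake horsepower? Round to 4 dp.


BHP = 1196 * 2.85 / (6356 * 0.66) = 0.8125 hp

0.8125 hp


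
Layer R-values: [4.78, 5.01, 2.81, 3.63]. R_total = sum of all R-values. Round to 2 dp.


R_total = 4.78 + 5.01 + 2.81 + 3.63 = 16.23

16.23


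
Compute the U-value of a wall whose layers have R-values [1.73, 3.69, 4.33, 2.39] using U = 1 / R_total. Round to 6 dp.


R_total = 1.73 + 3.69 + 4.33 + 2.39 = 12.14
U = 1/12.14 = 0.082372

0.082372


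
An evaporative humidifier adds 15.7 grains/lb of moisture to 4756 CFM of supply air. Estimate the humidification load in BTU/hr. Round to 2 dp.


Q = 0.68 * 4756 * 15.7 = 50775.06 BTU/hr

50775.06 BTU/hr


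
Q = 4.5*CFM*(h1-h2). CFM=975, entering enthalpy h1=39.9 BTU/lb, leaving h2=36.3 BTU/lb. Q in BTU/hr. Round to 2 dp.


Q = 4.5 * 975 * (39.9 - 36.3) = 15795.00 BTU/hr

15795.00 BTU/hr


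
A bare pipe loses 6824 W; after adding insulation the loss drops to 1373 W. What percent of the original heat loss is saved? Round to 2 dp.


Savings = ((6824-1373)/6824)*100 = 79.88 %

79.88 %


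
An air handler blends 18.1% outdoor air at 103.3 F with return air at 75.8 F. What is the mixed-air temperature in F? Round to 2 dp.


T_mix = 75.8 + (18.1/100)*(103.3-75.8) = 80.78 F

80.78 F


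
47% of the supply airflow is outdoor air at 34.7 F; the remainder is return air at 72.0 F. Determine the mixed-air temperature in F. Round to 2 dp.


T_mix = 0.47*34.7 + 0.53*72.0 = 54.47 F

54.47 F


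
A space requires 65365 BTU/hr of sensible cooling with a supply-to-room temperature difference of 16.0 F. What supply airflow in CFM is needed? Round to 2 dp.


CFM = 65365 / (1.08 * 16.0) = 3782.70

3782.70 CFM


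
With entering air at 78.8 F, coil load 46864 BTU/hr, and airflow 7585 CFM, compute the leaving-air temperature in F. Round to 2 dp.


dT = 46864/(1.08*7585) = 5.7208
T_leave = 78.8 - 5.7208 = 73.08 F

73.08 F


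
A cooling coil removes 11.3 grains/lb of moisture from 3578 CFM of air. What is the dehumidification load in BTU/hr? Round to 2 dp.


Q = 0.68 * 3578 * 11.3 = 27493.35 BTU/hr

27493.35 BTU/hr


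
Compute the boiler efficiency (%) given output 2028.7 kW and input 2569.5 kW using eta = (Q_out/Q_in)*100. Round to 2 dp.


eta = (2028.7/2569.5)*100 = 78.95 %

78.95 %


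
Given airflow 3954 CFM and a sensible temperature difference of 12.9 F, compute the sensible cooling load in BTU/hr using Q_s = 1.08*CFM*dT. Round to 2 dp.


Q = 1.08 * 3954 * 12.9 = 55087.13 BTU/hr

55087.13 BTU/hr


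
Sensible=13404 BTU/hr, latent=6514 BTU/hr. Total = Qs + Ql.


Qt = 13404 + 6514 = 19918 BTU/hr

19918 BTU/hr


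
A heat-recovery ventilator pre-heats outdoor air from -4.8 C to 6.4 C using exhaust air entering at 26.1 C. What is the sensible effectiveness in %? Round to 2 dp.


eff = (6.4-(-4.8))/(26.1-(-4.8))*100 = 36.25 %

36.25 %


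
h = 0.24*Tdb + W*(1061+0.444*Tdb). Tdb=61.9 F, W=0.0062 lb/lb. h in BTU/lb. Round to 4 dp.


h = 0.24*61.9 + 0.0062*(1061+0.444*61.9) = 21.6046 BTU/lb

21.6046 BTU/lb


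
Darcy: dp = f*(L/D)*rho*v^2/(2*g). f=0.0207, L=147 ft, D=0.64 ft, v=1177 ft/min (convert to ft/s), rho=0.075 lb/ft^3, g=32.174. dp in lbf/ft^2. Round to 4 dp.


v_fps = 1177/60 = 19.6167 ft/s
dp = 0.0207*(147/0.64)*0.075*19.6167^2/(2*32.174) = 2.1325 lbf/ft^2

2.1325 lbf/ft^2


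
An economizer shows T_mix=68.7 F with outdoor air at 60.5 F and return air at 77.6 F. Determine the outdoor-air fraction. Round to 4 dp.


frac = (68.7 - 77.6) / (60.5 - 77.6) = 0.5205

0.5205


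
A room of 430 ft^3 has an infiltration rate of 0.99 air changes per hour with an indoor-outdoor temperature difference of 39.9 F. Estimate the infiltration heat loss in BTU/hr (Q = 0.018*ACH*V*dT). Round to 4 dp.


Q = 0.018 * 0.99 * 430 * 39.9 = 305.7377 BTU/hr

305.7377 BTU/hr


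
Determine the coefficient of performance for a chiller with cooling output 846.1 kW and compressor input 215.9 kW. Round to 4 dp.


COP = 846.1 / 215.9 = 3.9189

3.9189


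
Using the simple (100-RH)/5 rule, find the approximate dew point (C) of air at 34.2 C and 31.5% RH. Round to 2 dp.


Td = 34.2 - (100-31.5)/5 = 20.50 C

20.50 C


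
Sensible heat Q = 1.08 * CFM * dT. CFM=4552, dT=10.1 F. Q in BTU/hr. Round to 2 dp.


Q = 1.08 * 4552 * 10.1 = 49653.22 BTU/hr

49653.22 BTU/hr


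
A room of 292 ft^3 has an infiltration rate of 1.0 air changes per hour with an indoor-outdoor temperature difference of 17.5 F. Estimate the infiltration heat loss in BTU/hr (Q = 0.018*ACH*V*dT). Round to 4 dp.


Q = 0.018 * 1.0 * 292 * 17.5 = 91.9800 BTU/hr

91.9800 BTU/hr


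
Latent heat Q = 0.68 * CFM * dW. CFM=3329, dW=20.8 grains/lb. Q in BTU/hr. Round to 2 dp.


Q = 0.68 * 3329 * 20.8 = 47085.38 BTU/hr

47085.38 BTU/hr


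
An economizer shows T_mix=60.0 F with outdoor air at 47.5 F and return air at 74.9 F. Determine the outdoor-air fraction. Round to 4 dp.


frac = (60.0 - 74.9) / (47.5 - 74.9) = 0.5438

0.5438


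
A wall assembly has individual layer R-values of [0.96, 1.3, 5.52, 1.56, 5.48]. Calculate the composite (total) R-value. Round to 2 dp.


R_total = 0.96 + 1.3 + 5.52 + 1.56 + 5.48 = 14.82

14.82


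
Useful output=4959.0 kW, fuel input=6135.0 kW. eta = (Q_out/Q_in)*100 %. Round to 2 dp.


eta = (4959.0/6135.0)*100 = 80.83 %

80.83 %


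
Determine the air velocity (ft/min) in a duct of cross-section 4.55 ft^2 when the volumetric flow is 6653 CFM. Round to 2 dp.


V = 6653 / 4.55 = 1462.20 ft/min

1462.20 ft/min


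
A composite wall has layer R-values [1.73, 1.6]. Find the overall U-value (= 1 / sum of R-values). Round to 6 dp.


R_total = 1.73 + 1.6 = 3.33
U = 1/3.33 = 0.300300

0.300300


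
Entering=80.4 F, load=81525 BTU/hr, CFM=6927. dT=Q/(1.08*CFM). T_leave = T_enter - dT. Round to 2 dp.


dT = 81525/(1.08*6927) = 10.8974
T_leave = 80.4 - 10.8974 = 69.50 F

69.50 F


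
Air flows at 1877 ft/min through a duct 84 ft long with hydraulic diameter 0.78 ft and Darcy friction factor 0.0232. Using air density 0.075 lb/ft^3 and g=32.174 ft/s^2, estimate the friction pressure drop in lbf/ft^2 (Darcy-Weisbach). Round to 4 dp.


v_fps = 1877/60 = 31.2833 ft/s
dp = 0.0232*(84/0.78)*0.075*31.2833^2/(2*32.174) = 2.8499 lbf/ft^2

2.8499 lbf/ft^2


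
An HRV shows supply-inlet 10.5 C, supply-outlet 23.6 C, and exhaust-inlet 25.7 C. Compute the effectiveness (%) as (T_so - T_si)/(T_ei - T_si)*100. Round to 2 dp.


eff = (23.6-10.5)/(25.7-10.5)*100 = 86.18 %

86.18 %


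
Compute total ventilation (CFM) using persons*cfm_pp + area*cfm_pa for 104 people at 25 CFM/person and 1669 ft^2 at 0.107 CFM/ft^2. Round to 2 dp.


Total = 104*25 + 1669*0.107 = 2778.58 CFM

2778.58 CFM


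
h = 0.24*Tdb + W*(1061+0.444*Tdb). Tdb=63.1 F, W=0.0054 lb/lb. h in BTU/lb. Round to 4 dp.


h = 0.24*63.1 + 0.0054*(1061+0.444*63.1) = 21.0247 BTU/lb

21.0247 BTU/lb


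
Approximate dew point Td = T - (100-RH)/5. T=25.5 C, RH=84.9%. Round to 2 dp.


Td = 25.5 - (100-84.9)/5 = 22.48 C

22.48 C


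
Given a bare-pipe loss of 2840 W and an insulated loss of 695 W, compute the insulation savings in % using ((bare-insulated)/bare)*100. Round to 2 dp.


Savings = ((2840-695)/2840)*100 = 75.53 %

75.53 %


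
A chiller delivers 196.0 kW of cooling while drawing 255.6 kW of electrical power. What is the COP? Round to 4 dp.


COP = 196.0 / 255.6 = 0.7668

0.7668


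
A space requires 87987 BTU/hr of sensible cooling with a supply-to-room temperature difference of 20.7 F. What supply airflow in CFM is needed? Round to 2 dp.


CFM = 87987 / (1.08 * 20.7) = 3935.72

3935.72 CFM


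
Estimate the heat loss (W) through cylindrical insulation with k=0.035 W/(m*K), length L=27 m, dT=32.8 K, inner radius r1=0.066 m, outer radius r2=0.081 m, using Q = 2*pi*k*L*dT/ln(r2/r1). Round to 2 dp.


Q = 2*pi*0.035*27*32.8/ln(0.081/0.066) = 950.97 W

950.97 W


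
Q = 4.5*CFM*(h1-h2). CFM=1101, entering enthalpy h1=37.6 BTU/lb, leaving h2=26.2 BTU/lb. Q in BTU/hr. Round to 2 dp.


Q = 4.5 * 1101 * (37.6 - 26.2) = 56481.30 BTU/hr

56481.30 BTU/hr


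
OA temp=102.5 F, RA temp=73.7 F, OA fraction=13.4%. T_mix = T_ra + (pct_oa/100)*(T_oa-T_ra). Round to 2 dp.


T_mix = 73.7 + (13.4/100)*(102.5-73.7) = 77.56 F

77.56 F


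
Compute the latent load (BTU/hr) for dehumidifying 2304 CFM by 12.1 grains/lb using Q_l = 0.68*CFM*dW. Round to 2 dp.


Q = 0.68 * 2304 * 12.1 = 18957.31 BTU/hr

18957.31 BTU/hr


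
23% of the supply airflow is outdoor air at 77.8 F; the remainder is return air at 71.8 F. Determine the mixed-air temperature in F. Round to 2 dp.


T_mix = 0.23*77.8 + 0.77*71.8 = 73.18 F

73.18 F


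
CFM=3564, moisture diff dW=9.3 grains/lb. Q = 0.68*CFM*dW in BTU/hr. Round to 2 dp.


Q = 0.68 * 3564 * 9.3 = 22538.74 BTU/hr

22538.74 BTU/hr


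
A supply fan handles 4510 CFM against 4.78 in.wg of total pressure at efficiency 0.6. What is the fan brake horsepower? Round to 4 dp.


BHP = 4510 * 4.78 / (6356 * 0.6) = 5.6529 hp

5.6529 hp


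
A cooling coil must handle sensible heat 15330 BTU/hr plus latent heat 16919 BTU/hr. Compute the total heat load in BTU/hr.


Qt = 15330 + 16919 = 32249 BTU/hr

32249 BTU/hr


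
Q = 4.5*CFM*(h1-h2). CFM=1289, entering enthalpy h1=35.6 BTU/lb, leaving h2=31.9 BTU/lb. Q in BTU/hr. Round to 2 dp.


Q = 4.5 * 1289 * (35.6 - 31.9) = 21461.85 BTU/hr

21461.85 BTU/hr


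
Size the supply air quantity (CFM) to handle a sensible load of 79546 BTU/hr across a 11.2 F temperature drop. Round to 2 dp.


CFM = 79546 / (1.08 * 11.2) = 6576.22

6576.22 CFM


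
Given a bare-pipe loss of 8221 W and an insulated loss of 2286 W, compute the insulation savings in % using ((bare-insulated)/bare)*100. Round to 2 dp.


Savings = ((8221-2286)/8221)*100 = 72.19 %

72.19 %


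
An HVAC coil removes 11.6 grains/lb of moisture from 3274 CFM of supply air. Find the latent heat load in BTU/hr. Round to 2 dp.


Q = 0.68 * 3274 * 11.6 = 25825.31 BTU/hr

25825.31 BTU/hr


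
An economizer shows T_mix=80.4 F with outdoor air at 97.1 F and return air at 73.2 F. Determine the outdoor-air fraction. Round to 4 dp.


frac = (80.4 - 73.2) / (97.1 - 73.2) = 0.3013

0.3013


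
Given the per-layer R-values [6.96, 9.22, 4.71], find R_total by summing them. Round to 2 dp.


R_total = 6.96 + 9.22 + 4.71 = 20.89

20.89


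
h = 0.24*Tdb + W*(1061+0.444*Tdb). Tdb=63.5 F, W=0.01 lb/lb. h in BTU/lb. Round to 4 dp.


h = 0.24*63.5 + 0.01*(1061+0.444*63.5) = 26.1319 BTU/lb

26.1319 BTU/lb


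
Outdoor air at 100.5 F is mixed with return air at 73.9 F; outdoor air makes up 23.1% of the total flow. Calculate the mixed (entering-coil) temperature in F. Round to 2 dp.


T_mix = 73.9 + (23.1/100)*(100.5-73.9) = 80.04 F

80.04 F


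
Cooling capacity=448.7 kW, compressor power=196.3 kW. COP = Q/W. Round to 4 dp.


COP = 448.7 / 196.3 = 2.2858

2.2858


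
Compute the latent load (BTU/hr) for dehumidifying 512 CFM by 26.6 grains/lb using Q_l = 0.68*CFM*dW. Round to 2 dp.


Q = 0.68 * 512 * 26.6 = 9261.06 BTU/hr

9261.06 BTU/hr


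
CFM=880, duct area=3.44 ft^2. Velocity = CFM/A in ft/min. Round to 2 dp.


V = 880 / 3.44 = 255.81 ft/min

255.81 ft/min


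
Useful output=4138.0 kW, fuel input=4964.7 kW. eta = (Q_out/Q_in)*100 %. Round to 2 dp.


eta = (4138.0/4964.7)*100 = 83.35 %

83.35 %


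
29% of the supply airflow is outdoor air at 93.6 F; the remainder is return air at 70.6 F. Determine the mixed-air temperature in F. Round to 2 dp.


T_mix = 0.29*93.6 + 0.71*70.6 = 77.27 F

77.27 F


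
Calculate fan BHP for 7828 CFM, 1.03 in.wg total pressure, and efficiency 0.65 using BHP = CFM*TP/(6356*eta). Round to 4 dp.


BHP = 7828 * 1.03 / (6356 * 0.65) = 1.9516 hp

1.9516 hp


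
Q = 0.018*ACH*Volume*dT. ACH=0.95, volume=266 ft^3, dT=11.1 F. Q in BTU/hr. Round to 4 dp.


Q = 0.018 * 0.95 * 266 * 11.1 = 50.4895 BTU/hr

50.4895 BTU/hr


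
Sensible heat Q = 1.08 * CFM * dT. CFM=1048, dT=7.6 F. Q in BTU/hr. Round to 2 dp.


Q = 1.08 * 1048 * 7.6 = 8601.98 BTU/hr

8601.98 BTU/hr


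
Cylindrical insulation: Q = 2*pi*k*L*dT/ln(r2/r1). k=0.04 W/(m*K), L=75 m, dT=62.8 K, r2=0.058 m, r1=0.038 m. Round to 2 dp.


Q = 2*pi*0.04*75*62.8/ln(0.058/0.038) = 2799.42 W

2799.42 W


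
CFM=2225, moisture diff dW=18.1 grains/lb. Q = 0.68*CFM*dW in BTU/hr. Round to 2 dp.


Q = 0.68 * 2225 * 18.1 = 27385.30 BTU/hr

27385.30 BTU/hr


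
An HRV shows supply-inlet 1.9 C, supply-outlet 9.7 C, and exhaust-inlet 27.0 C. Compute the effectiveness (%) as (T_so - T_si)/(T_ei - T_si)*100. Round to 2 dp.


eff = (9.7-1.9)/(27.0-1.9)*100 = 31.08 %

31.08 %


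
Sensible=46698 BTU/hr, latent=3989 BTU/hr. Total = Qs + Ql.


Qt = 46698 + 3989 = 50687 BTU/hr

50687 BTU/hr


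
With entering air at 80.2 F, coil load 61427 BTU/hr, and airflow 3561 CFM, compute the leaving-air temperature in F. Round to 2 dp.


dT = 61427/(1.08*3561) = 15.9722
T_leave = 80.2 - 15.9722 = 64.23 F

64.23 F


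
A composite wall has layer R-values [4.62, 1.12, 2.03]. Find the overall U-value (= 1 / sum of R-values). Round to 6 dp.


R_total = 4.62 + 1.12 + 2.03 = 7.77
U = 1/7.77 = 0.128700

0.128700


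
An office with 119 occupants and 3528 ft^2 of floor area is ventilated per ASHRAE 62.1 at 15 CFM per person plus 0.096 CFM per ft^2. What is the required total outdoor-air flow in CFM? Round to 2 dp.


Total = 119*15 + 3528*0.096 = 2123.69 CFM

2123.69 CFM


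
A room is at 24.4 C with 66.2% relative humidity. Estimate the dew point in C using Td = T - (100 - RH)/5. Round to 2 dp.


Td = 24.4 - (100-66.2)/5 = 17.64 C

17.64 C


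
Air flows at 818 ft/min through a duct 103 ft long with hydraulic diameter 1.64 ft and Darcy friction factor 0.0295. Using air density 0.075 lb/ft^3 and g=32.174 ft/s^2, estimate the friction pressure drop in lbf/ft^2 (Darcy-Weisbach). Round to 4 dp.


v_fps = 818/60 = 13.6333 ft/s
dp = 0.0295*(103/1.64)*0.075*13.6333^2/(2*32.174) = 0.4014 lbf/ft^2

0.4014 lbf/ft^2


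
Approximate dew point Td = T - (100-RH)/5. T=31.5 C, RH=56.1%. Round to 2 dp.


Td = 31.5 - (100-56.1)/5 = 22.72 C

22.72 C


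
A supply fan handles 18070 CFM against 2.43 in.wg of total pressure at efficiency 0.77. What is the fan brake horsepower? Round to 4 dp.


BHP = 18070 * 2.43 / (6356 * 0.77) = 8.9720 hp

8.9720 hp


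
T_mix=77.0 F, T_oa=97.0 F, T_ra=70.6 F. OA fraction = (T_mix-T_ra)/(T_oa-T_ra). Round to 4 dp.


frac = (77.0 - 70.6) / (97.0 - 70.6) = 0.2424

0.2424


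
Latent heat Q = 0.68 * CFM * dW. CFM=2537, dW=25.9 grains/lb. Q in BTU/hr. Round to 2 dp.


Q = 0.68 * 2537 * 25.9 = 44681.64 BTU/hr

44681.64 BTU/hr


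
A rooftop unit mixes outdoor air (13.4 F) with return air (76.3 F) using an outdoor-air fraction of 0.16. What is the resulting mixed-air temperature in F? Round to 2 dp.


T_mix = 0.16*13.4 + 0.84*76.3 = 66.24 F

66.24 F


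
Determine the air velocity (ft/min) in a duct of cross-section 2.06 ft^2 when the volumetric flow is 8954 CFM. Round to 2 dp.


V = 8954 / 2.06 = 4346.60 ft/min

4346.60 ft/min


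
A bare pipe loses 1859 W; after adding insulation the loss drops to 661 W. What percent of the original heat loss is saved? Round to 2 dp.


Savings = ((1859-661)/1859)*100 = 64.44 %

64.44 %


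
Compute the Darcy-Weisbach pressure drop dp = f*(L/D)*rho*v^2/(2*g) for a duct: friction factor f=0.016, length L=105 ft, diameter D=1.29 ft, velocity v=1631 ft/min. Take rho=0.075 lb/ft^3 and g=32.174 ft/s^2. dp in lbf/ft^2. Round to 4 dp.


v_fps = 1631/60 = 27.1833 ft/s
dp = 0.016*(105/1.29)*0.075*27.1833^2/(2*32.174) = 1.1216 lbf/ft^2

1.1216 lbf/ft^2


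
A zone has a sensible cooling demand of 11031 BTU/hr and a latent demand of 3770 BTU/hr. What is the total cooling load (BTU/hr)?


Qt = 11031 + 3770 = 14801 BTU/hr

14801 BTU/hr


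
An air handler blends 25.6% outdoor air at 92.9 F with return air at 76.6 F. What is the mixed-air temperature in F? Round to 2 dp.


T_mix = 76.6 + (25.6/100)*(92.9-76.6) = 80.77 F

80.77 F


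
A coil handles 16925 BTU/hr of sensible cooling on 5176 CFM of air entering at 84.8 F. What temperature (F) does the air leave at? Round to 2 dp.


dT = 16925/(1.08*5176) = 3.0277
T_leave = 84.8 - 3.0277 = 81.77 F

81.77 F


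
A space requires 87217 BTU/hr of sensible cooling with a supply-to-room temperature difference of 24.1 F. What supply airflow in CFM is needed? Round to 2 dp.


CFM = 87217 / (1.08 * 24.1) = 3350.89

3350.89 CFM


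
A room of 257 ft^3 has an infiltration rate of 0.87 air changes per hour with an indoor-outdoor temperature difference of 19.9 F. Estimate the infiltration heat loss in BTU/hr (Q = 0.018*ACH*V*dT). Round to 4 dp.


Q = 0.018 * 0.87 * 257 * 19.9 = 80.0899 BTU/hr

80.0899 BTU/hr


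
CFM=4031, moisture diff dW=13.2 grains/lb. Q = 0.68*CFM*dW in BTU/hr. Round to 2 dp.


Q = 0.68 * 4031 * 13.2 = 36182.26 BTU/hr

36182.26 BTU/hr


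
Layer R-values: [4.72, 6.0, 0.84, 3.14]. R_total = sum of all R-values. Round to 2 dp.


R_total = 4.72 + 6.0 + 0.84 + 3.14 = 14.70

14.70


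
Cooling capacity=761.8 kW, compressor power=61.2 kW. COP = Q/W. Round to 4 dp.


COP = 761.8 / 61.2 = 12.4477

12.4477


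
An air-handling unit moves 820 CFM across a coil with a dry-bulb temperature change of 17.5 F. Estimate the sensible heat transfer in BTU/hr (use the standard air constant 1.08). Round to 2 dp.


Q = 1.08 * 820 * 17.5 = 15498.00 BTU/hr

15498.00 BTU/hr


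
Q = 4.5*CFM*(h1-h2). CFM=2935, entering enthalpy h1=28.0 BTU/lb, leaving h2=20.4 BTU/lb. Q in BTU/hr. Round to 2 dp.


Q = 4.5 * 2935 * (28.0 - 20.4) = 100377.00 BTU/hr

100377.00 BTU/hr


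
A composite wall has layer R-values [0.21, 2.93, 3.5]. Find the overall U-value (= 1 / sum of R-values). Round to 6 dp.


R_total = 0.21 + 2.93 + 3.5 = 6.64
U = 1/6.64 = 0.150602

0.150602


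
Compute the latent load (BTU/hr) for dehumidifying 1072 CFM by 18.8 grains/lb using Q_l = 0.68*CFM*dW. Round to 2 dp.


Q = 0.68 * 1072 * 18.8 = 13704.45 BTU/hr

13704.45 BTU/hr


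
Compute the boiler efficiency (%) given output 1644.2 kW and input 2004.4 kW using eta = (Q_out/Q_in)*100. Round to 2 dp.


eta = (1644.2/2004.4)*100 = 82.03 %

82.03 %


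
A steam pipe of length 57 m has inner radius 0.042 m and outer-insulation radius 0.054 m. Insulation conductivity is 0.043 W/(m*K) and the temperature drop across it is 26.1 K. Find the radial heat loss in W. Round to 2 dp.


Q = 2*pi*0.043*57*26.1/ln(0.054/0.042) = 1599.36 W

1599.36 W


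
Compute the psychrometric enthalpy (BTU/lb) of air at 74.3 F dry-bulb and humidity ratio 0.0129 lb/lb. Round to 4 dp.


h = 0.24*74.3 + 0.0129*(1061+0.444*74.3) = 31.9445 BTU/lb

31.9445 BTU/lb


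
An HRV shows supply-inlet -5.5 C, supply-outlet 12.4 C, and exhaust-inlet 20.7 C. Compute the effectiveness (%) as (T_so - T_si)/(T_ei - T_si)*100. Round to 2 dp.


eff = (12.4-(-5.5))/(20.7-(-5.5))*100 = 68.32 %

68.32 %


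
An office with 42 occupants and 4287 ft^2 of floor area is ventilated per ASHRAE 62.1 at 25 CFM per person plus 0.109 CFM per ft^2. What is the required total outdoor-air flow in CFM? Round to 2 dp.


Total = 42*25 + 4287*0.109 = 1517.28 CFM

1517.28 CFM


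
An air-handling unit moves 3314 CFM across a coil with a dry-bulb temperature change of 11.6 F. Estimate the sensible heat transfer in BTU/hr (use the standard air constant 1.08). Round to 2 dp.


Q = 1.08 * 3314 * 11.6 = 41517.79 BTU/hr

41517.79 BTU/hr
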